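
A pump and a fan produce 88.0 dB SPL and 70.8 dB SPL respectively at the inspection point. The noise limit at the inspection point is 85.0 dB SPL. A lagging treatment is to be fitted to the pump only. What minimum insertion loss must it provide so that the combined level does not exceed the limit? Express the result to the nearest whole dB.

Fixed contribution from the other source: Σ 10^(L/10) = 10^(70.8/10) = 1.202e+07 (70.80 dB SPL).
To meet 85.0 dB SPL overall, the treated pump may contribute at most 10^(85.0/10) − 1.202e+07 = 3.042e+08, i.e. 84.83 dB SPL.
Required insertion loss = 88.0 − 84.83 = 3.17 dB.

3 dB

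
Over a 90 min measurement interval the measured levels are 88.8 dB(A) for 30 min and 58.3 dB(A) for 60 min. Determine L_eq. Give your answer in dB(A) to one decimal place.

L_eq = 10·log₁₀[(1/T)·Σ tᵢ·10^(Lᵢ/10)] with T = 90 min.
Σ tᵢ·10^(Lᵢ/10) = 30·10^(88.8/10) + 60·10^(58.3/10) = 2.280e+10.
L_eq = 10·log₁₀(2.280e+10/90) = 84.04 dB(A).

84.0 dB(A)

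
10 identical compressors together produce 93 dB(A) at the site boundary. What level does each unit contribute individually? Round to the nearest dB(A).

For N identical incoherent sources L_total = L₁ + 10·log₁₀ N, so L₁ = 93 − 10·log₁₀(10) = 93 − 10.000.

83 dB(A)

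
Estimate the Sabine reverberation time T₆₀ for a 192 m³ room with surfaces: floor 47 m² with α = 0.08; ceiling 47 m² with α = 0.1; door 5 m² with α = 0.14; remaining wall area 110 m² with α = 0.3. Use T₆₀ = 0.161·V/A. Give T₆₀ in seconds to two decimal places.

A = Σ Sᵢαᵢ = 47·0.08 + 47·0.1 + 5·0.14 + 110·0.3 = 42.16 m².
T₆₀ = 0.161 × 192 / 42.16 = 0.733 s.

0.73 s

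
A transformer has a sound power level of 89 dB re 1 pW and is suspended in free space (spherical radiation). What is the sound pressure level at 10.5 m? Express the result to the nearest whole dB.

58 dB

Free-field spherical radiation: L_p = L_w − 10·log₁₀(4π·r²), r = 10.5 m.
4π·r² = 1385 m², 10·log₁₀ of that is 31.416 dB.
L_p = 89 − 31.416 = 57.58 dB.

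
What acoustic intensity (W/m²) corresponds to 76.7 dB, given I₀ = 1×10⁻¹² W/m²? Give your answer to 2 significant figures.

I/I₀ = 10^(76.7/10) = 4.677e+07, so I = 4.677e+07 × 10⁻¹² W/m².

4.7e-05 W/m²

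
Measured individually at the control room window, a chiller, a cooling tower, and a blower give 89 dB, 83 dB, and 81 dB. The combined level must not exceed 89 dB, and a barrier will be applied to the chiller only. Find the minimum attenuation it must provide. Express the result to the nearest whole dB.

Fixed contribution from the other sources: Σ 10^(L/10) = 10^(83/10) + 10^(81/10) = 3.254e+08 (85.12 dB).
The limit corresponds to 10^(89/10) = 7.943e+08; subtracting the fixed part leaves 4.689e+08 for the chiller, i.e. 86.71 dB.
So the chiller must be reduced from 89 to 86.71 dB: IL = 2.29 dB.

2 dB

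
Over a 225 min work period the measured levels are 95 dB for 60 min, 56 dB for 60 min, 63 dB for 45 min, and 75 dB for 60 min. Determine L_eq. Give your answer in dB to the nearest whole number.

The energy average is taken in the linear domain: L_eq = 10·log₁₀[(Σ tᵢ·10^(Lᵢ/10))/T], T = 225 min.
Σ tᵢ·10^(Lᵢ/10) = 60·10^(95/10) + 60·10^(56/10) + 45·10^(63/10) + 60·10^(75/10) = 1.917e+11.
L_eq = 10·log₁₀(1.917e+11/225) = 89.31 dB.

89 dB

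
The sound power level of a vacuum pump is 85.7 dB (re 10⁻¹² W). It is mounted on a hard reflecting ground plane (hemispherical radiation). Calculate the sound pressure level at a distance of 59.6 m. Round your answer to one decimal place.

42.2 dB

Free-field hemispherical radiation: L_p = L_w − 10·log₁₀(2π·r²), r = 59.6 m.
2π·r² = 2.232e+04 m², 10·log₁₀ of that is 43.487 dB.
L_p = 85.7 − 43.487 = 42.21 dB.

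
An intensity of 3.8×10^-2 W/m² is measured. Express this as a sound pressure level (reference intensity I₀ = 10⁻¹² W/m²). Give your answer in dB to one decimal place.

105.8 dB

Dividing by I₀ shifts the exponent by 12: I/I₀ = 3.8×10^10.
L = 10·(0.5798 + 10) = 105.80 dB.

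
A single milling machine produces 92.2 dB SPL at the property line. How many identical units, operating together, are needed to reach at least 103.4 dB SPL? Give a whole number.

Need L₁ + 10·log₁₀ N ≥ 103.4, i.e. log₁₀ N ≥ 1.12.
N ≥ 10^(11.2/10) = 13.183, so N = 14.

14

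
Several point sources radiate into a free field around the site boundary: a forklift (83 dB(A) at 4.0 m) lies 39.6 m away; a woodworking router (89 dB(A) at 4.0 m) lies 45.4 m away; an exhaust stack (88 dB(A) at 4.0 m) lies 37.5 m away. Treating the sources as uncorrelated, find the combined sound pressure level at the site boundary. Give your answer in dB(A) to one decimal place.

71.9 dB(A)

First find each source's level at the receiver (point-source: −20·log₁₀(r/r_ref)), then combine on an intensity basis.
forklift: 83 − 20·log₁₀(39.6/4.0) = 83 − 19.91 = 63.09 dB(A).
woodworking router: 89 − 20·log₁₀(45.4/4.0) = 89 − 21.10 = 67.90 dB(A).
exhaust stack: 88 − 20·log₁₀(37.5/4.0) = 88 − 19.44 = 68.56 dB(A).
Σ 10^(L/10) = 1.538e+07 → L_total = 10·log₁₀(1.538e+07) = 71.87 dB(A).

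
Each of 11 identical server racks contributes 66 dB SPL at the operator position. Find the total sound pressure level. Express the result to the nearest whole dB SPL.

With 11 equal, uncorrelated contributions the intensity is 11× that of one unit, giving a rise of 10·log₁₀ 11.
L_total = 66 + 10·log₁₀(11) = 66 + 10.414 = 76.41 dB SPL.

76 dB SPL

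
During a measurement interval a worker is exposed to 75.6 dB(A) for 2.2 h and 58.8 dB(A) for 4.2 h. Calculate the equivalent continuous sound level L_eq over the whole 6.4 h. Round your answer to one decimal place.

71.1 dB(A)

The energy average is taken in the linear domain: L_eq = 10·log₁₀[(Σ tᵢ·10^(Lᵢ/10))/T], T = 6.4 h.
Σ tᵢ·10^(Lᵢ/10) = 2.2·10^(75.6/10) + 4.2·10^(58.8/10) = 8.306e+07.
L_eq = 10·log₁₀(8.306e+07/6.4) = 71.13 dB(A).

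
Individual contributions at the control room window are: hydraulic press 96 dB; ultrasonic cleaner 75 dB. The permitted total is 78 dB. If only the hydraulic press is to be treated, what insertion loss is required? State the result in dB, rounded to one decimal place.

Fixed contribution from the other source: Σ 10^(L/10) = 10^(75/10) = 3.162e+07 (75.00 dB).
To meet 78 dB overall, the treated hydraulic press may contribute at most 10^(78/10) − 3.162e+07 = 3.147e+07, i.e. 74.98 dB.
Required insertion loss = 96 − 74.98 = 21.02 dB.

21.0 dB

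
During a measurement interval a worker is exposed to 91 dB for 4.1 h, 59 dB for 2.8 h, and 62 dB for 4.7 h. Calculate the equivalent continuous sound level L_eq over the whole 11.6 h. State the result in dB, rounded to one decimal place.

86.5 dB

L_eq = 10·log₁₀[(1/T)·Σ tᵢ·10^(Lᵢ/10)] with T = 11.6 h.
Σ tᵢ·10^(Lᵢ/10) = 4.1·10^(91/10) + 2.8·10^(59/10) + 4.7·10^(62/10) = 5.171e+09.
L_eq = 10·log₁₀(5.171e+09/11.6) = 86.49 dB.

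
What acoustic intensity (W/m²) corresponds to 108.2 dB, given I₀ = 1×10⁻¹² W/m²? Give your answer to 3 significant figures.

0.0661 W/m²

L = 10·log₁₀(I/I₀) ⇒ I = I₀·10^(L/10) = 10⁻¹² × 10^10.82.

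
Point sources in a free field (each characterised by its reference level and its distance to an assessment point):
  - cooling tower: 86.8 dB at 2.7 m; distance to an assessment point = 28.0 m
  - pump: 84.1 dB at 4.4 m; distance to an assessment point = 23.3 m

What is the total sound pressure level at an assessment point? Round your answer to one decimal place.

Propagate each source to the receiver with L = L_ref − 20·log₁₀(r/r_ref), then add intensities.
cooling tower: 86.8 − 20·log₁₀(28.0/2.7) = 86.8 − 20.32 = 66.48 dB.
pump: 84.1 − 20·log₁₀(23.3/4.4) = 84.1 − 14.48 = 69.62 dB.
Σ 10^(L/10) = 1.362e+07 → L_total = 10·log₁₀(1.362e+07) = 71.34 dB.

71.3 dB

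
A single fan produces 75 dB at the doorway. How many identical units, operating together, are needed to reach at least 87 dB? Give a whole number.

The shortfall is 87 − 75 = 12.0 dB, and N units add 10·log₁₀ N, so need 10·log₁₀ N ≥ 12.0.
N ≥ 10^(12.0/10) = 15.849, so N = 16.

16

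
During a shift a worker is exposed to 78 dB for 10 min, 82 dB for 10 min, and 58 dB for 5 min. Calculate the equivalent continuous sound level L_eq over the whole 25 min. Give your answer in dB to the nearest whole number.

79 dB

L_eq = 10·log₁₀[(1/T)·Σ tᵢ·10^(Lᵢ/10)] with T = 25 min.
Σ tᵢ·10^(Lᵢ/10) = 10·10^(78/10) + 10·10^(82/10) + 5·10^(58/10) = 2.219e+09.
L_eq = 10·log₁₀(2.219e+09/25) = 79.48 dB.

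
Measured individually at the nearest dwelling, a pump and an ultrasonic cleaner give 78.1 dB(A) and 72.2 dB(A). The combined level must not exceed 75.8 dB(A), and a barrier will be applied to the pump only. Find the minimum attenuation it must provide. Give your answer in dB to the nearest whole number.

5 dB

Fixed contribution from the other source: Σ 10^(L/10) = 10^(72.2/10) = 1.660e+07 (72.20 dB(A)).
The limit corresponds to 10^(75.8/10) = 3.802e+07; subtracting the fixed part leaves 2.142e+07 for the pump, i.e. 73.31 dB(A).
So the pump must be reduced from 78.1 to 73.31 dB(A): IL = 4.79 dB.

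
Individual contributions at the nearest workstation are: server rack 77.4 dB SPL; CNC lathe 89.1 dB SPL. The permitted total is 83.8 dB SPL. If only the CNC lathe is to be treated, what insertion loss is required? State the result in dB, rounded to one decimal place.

6.4 dB

Fixed contribution from the other source: Σ 10^(L/10) = 10^(77.4/10) = 5.495e+07 (77.40 dB SPL).
To meet 83.8 dB SPL overall, the treated CNC lathe may contribute at most 10^(83.8/10) − 5.495e+07 = 1.849e+08, i.e. 82.67 dB SPL.
So the CNC lathe must be reduced from 89.1 to 82.67 dB SPL: IL = 6.43 dB.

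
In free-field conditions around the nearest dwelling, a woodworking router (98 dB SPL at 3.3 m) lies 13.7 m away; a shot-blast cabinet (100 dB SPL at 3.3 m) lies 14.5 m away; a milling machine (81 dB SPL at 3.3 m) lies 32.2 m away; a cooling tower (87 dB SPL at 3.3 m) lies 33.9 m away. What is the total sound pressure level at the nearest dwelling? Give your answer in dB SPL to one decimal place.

89.5 dB SPL

Propagate each source to the receiver with L = L_ref − 20·log₁₀(r/r_ref), then add intensities.
woodworking router: 98 − 20·log₁₀(13.7/3.3) = 98 − 12.36 = 85.64 dB SPL.
shot-blast cabinet: 100 − 20·log₁₀(14.5/3.3) = 100 − 12.86 = 87.14 dB SPL.
milling machine: 81 − 20·log₁₀(32.2/3.3) = 81 − 19.79 = 61.21 dB SPL.
cooling tower: 87 − 20·log₁₀(33.9/3.3) = 87 − 20.23 = 66.77 dB SPL.
Σ 10^(L/10) = 8.901e+08 → L_total = 10·log₁₀(8.901e+08) = 89.49 dB SPL.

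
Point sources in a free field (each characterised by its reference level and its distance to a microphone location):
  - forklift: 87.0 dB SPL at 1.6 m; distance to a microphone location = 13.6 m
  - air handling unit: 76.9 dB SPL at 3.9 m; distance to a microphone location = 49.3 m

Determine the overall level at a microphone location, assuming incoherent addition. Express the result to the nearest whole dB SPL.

Apply inverse-square spreading to bring every level to the receiver, then sum 10^(L/10).
forklift: 87.0 − 20·log₁₀(13.6/1.6) = 87.0 − 18.59 = 68.41 dB SPL.
air handling unit: 76.9 − 20·log₁₀(49.3/3.9) = 76.9 − 22.04 = 54.86 dB SPL.
Σ 10^(L/10) = 7.243e+06 → L_total = 10·log₁₀(7.243e+06) = 68.60 dB SPL.

69 dB SPL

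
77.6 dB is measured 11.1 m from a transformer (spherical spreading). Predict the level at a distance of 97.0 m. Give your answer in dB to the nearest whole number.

For a point source, L₂ = L₁ − 20·log₁₀(r₂/r₁).
L₂ = 77.6 − 20·log₁₀(97.0/11.1) = 77.6 − 18.829 = 58.77 dB.

59 dB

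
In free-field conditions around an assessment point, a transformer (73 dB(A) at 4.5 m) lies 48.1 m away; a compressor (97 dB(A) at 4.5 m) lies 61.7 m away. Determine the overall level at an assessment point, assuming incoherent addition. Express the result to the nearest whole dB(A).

Apply inverse-square spreading to bring every level to the receiver, then sum 10^(L/10).
transformer: 73 − 20·log₁₀(48.1/4.5) = 73 − 20.58 = 52.42 dB(A).
compressor: 97 − 20·log₁₀(61.7/4.5) = 97 − 22.74 = 74.26 dB(A).
Σ 10^(L/10) = 2.683e+07 → L_total = 10·log₁₀(2.683e+07) = 74.29 dB(A).

74 dB(A)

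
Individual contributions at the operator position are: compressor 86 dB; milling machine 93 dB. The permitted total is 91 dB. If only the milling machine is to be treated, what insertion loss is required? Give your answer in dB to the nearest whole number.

4 dB

Fixed contribution from the other source: Σ 10^(L/10) = 10^(86/10) = 3.981e+08 (86.00 dB).
The limit corresponds to 10^(91/10) = 1.259e+09; subtracting the fixed part leaves 8.608e+08 for the milling machine, i.e. 89.35 dB.
So the milling machine must be reduced from 93 to 89.35 dB: IL = 3.65 dB.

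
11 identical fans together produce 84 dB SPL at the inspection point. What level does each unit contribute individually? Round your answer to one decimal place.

73.6 dB SPL

Dividing the total intensity by 11 lowers the level by 10·log₁₀ 11 = 10.414 dB: L₁ = 84 − 10.414.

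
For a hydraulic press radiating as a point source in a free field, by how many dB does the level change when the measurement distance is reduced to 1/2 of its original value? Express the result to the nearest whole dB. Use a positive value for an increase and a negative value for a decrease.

+6 dB

With spherical spreading the level changes by −20·log₁₀(r₂/r₁).
ΔL = −20·log₁₀(0.5) = +6.02 dB.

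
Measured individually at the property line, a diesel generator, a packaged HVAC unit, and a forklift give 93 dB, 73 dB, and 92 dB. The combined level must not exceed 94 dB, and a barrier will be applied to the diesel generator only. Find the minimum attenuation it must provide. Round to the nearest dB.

The untreated sources together contribute 10^(73/10) + 10^(92/10) = 1.605e+09, i.e. 92.05 dB.
To meet 94 dB overall, the treated diesel generator may contribute at most 10^(94/10) − 1.605e+09 = 9.070e+08, i.e. 89.58 dB.
Required insertion loss = 93 − 89.58 = 3.42 dB.

3 dB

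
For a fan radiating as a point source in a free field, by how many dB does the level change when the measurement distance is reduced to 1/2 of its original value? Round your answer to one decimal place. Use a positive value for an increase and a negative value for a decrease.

With spherical spreading the level changes by −20·log₁₀(r₂/r₁).
ΔL = −20·log₁₀(0.5) = +6.02 dB.

+6.0 dB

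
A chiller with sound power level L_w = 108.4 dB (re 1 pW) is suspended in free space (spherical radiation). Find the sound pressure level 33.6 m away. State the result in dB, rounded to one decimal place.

Free-field spherical radiation: L_p = L_w − 10·log₁₀(4π·r²), r = 33.6 m.
4π·r² = 1.419e+04 m², 10·log₁₀ of that is 41.519 dB.
L_p = 108.4 − 41.519 = 66.88 dB.

66.9 dB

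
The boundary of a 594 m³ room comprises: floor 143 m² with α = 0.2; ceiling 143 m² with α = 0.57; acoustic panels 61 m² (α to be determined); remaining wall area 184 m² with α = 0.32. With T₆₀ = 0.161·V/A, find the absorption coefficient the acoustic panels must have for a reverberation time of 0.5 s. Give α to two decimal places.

0.37

From T₆₀ = 0.161·V/A, the target T₆₀ = 0.5 s needs A = 0.161·594/0.5 = 191.27 m².
Absorption from the other surfaces = 143·0.2 + 143·0.57 + 184·0.32 = 168.99 m², so the acoustic panels must supply 22.28 m² over 61 m².
α = 22.28/61 = 0.365.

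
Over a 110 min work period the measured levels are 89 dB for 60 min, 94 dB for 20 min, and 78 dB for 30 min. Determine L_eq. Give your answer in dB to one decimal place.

89.6 dB

Weight each interval's intensity by its duration and average over T = 110 min:
Σ tᵢ·10^(Lᵢ/10) = 60·10^(89/10) + 20·10^(94/10) + 30·10^(78/10) = 9.979e+10.
L_eq = 10·log₁₀(9.979e+10/110) = 89.58 dB.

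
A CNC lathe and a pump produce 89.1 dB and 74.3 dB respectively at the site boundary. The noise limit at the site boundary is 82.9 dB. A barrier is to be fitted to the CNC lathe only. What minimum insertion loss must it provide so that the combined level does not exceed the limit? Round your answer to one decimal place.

The untreated sources together contribute 10^(74.3/10) = 2.692e+07, i.e. 74.30 dB.
To meet 82.9 dB overall, the treated CNC lathe may contribute at most 10^(82.9/10) − 2.692e+07 = 1.681e+08, i.e. 82.25 dB.
Required insertion loss = 89.1 − 82.25 = 6.85 dB.

6.8 dB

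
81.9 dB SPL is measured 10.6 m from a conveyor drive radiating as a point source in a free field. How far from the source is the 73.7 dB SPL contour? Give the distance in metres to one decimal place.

27.2 m

The 8.2 dB drop corresponds to a distance ratio of 10^(8.2/20) for a point source.
r₂ = 10.6·10^((81.9−73.7)/20) = 10.6·10^(8.2/20) = 27.25 m.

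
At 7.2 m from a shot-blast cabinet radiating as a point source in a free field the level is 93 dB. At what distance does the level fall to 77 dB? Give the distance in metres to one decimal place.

45.4 m

The 16.0 dB drop corresponds to a distance ratio of 10^(16.0/20) for a point source.
r₂ = 7.2·10^((93−77)/20) = 7.2·10^(16.0/20) = 45.43 m.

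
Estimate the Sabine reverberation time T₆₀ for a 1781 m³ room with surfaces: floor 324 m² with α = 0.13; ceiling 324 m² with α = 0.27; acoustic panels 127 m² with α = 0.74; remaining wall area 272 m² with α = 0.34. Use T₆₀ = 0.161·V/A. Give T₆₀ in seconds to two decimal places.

Summing Sᵢαᵢ: 324·0.13 + 324·0.27 + 127·0.74 + 272·0.34 = 316.06 m².
T₆₀ = 0.161 × 1781 / 316.06 = 0.907 s.

0.91 s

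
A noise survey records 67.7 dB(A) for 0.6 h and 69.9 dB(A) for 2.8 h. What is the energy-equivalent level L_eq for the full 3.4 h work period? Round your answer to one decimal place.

Weight each interval's intensity by its duration and average over T = 3.4 h:
Σ tᵢ·10^(Lᵢ/10) = 0.6·10^(67.7/10) + 2.8·10^(69.9/10) = 3.090e+07.
L_eq = 10·log₁₀(3.090e+07/3.4) = 69.58 dB(A).

69.6 dB(A)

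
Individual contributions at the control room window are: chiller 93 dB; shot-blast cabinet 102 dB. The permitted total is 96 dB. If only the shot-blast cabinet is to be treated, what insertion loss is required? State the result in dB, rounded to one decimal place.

Everything except the shot-blast cabinet sums to 10^(93/10) = 1.995e+09 in linear terms, 93.00 dB.
The limit corresponds to 10^(96/10) = 3.981e+09; subtracting the fixed part leaves 1.986e+09 for the shot-blast cabinet, i.e. 92.98 dB.
So the shot-blast cabinet must be reduced from 102 to 92.98 dB: IL = 9.02 dB.

9.0 dB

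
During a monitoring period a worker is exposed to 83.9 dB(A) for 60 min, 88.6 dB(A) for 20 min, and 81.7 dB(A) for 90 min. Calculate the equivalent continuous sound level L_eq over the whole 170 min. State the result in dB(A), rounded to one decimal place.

Weight each interval's intensity by its duration and average over T = 170 min:
Σ tᵢ·10^(Lᵢ/10) = 60·10^(83.9/10) + 20·10^(88.6/10) + 90·10^(81.7/10) = 4.253e+10.
L_eq = 10·log₁₀(4.253e+10/170) = 83.98 dB(A).

84.0 dB(A)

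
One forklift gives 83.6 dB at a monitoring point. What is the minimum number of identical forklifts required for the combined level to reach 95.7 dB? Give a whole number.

N identical sources give L₁ + 10·log₁₀ N, so require 10·log₁₀ N ≥ 95.7 − 83.6 = 12.1 dB.
N ≥ 10^(12.1/10) = 16.218, so N = 17.

17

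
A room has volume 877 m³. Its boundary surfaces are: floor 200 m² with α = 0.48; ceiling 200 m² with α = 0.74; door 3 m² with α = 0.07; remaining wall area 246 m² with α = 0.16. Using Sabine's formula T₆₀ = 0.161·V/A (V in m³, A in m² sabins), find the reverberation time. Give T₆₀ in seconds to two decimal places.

0.50 s

Summing Sᵢαᵢ: 200·0.48 + 200·0.74 + 3·0.07 + 246·0.16 = 283.57 m².
T₆₀ = 0.161 × 877 / 283.57 = 0.498 s.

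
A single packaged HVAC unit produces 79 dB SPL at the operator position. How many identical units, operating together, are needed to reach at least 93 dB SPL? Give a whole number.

Need L₁ + 10·log₁₀ N ≥ 93, i.e. log₁₀ N ≥ 1.40.
N ≥ 10^(14.0/10) = 25.119, so N = 26.

26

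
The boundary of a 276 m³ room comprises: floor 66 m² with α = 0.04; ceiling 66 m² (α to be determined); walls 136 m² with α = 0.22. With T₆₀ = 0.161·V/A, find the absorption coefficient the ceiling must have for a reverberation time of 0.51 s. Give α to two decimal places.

From T₆₀ = 0.161·V/A, the target T₆₀ = 0.51 s needs A = 0.161·276/0.51 = 87.13 m².
Absorption from the other surfaces = 66·0.04 + 136·0.22 = 32.56 m², so the ceiling must supply 54.57 m² over 66 m².
α = 54.57/66 = 0.827.

0.83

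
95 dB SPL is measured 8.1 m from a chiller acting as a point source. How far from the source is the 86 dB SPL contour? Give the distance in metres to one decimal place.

22.8 m

Point-source spreading drops the level by 20·log₁₀(r₂/r₁); inverting, r₂/r₁ = 10^(ΔL/20).
r₂ = 8.1·10^((95−86)/20) = 8.1·10^(9.0/20) = 22.83 m.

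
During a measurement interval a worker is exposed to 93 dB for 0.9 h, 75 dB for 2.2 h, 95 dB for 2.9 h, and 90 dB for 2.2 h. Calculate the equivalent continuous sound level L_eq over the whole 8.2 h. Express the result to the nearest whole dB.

Weight each interval's intensity by its duration and average over T = 8.2 h:
Σ tᵢ·10^(Lᵢ/10) = 0.9·10^(93/10) + 2.2·10^(75/10) + 2.9·10^(95/10) + 2.2·10^(90/10) = 1.324e+10.
L_eq = 10·log₁₀(1.324e+10/8.2) = 92.08 dB.

92 dB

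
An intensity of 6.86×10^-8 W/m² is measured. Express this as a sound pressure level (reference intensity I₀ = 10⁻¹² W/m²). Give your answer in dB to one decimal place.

Dividing by I₀ shifts the exponent by 12: I/I₀ = 6.86×10^4.
L = 10·(0.8363 + 4) = 48.36 dB.

48.4 dB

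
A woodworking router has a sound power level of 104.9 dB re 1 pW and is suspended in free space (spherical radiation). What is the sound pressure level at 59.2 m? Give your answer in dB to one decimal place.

The power spreads over a sphere of area 4π·r², so L_p = L_w − 10·log₁₀(4π·r²).
4π·r² = 4.404e+04 m², 10·log₁₀ of that is 46.439 dB.
L_p = 104.9 − 46.439 = 58.46 dB.

58.5 dB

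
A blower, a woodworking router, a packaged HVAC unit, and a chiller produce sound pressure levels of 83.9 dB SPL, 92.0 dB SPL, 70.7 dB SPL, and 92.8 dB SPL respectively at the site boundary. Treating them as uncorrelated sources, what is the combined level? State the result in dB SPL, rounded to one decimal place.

95.7 dB SPL

For uncorrelated sources the intensities add, so convert each level to linear form, sum, and take 10·log₁₀ of the total.
Σ 10^(L/10) = 10^(83.9/10) + 10^(92.0/10) + 10^(70.7/10) + 10^(92.8/10) = 3.748e+09.
L_total = 10·log₁₀(3.748e+09) = 95.74 dB SPL.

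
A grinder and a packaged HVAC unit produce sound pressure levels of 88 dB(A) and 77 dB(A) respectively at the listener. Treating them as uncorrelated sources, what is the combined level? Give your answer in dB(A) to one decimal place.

88.3 dB(A)

Incoherent sources combine by intensity addition: L_total = 10·log₁₀(Σ 10^(L_i/10)).
Σ 10^(L/10) = 10^(88/10) + 10^(77/10) = 6.811e+08.
L_total = 10·log₁₀(6.811e+08) = 88.33 dB(A).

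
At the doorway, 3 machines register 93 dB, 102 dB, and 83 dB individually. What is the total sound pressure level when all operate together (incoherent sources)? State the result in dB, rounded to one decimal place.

102.6 dB

Incoherent sources combine by intensity addition: L_total = 10·log₁₀(Σ 10^(L_i/10)).
Σ 10^(L/10) = 10^(93/10) + 10^(102/10) + 10^(83/10) = 1.804e+10.
L_total = 10·log₁₀(1.804e+10) = 102.56 dB.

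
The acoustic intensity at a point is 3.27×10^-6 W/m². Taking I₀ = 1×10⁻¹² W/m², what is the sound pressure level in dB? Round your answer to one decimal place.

65.1 dB

I/I₀ = 3.27×10^-6/10⁻¹² = 3.27×10^6, and L = 10·log₁₀(I/I₀).
L = 10·(0.5145 + 6) = 65.15 dB.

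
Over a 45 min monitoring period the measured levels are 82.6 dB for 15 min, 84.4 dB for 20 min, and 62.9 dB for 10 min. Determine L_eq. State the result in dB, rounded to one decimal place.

L_eq = 10·log₁₀[(1/T)·Σ tᵢ·10^(Lᵢ/10)] with T = 45 min.
Σ tᵢ·10^(Lᵢ/10) = 15·10^(82.6/10) + 20·10^(84.4/10) + 10·10^(62.9/10) = 8.258e+09.
L_eq = 10·log₁₀(8.258e+09/45) = 82.64 dB.

82.6 dB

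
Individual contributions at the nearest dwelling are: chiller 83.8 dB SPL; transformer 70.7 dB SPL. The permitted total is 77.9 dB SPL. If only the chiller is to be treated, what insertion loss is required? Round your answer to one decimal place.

6.8 dB

Everything except the chiller sums to 10^(70.7/10) = 1.175e+07 in linear terms, 70.70 dB SPL.
The limit corresponds to 10^(77.9/10) = 6.166e+07; subtracting the fixed part leaves 4.991e+07 for the chiller, i.e. 76.98 dB SPL.
So the chiller must be reduced from 83.8 to 76.98 dB SPL: IL = 6.82 dB.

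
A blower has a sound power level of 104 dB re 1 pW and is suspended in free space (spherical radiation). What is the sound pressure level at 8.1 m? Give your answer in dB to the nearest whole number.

Free-field spherical radiation: L_p = L_w − 10·log₁₀(4π·r²), r = 8.1 m.
4π·r² = 824.5 m², 10·log₁₀ of that is 29.162 dB.
L_p = 104 − 29.162 = 74.84 dB.

75 dB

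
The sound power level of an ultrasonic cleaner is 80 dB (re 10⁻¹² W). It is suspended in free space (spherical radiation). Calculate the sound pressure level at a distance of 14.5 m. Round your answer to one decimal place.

L_p = L_w − 10·log₁₀(4π·r²) with r = 14.5 m.
4π·r² = 2642 m², 10·log₁₀ of that is 34.219 dB.
L_p = 80 − 34.219 = 45.78 dB.

45.8 dB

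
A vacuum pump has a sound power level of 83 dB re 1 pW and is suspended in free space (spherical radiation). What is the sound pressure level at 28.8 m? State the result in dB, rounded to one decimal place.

The power spreads over a sphere of area 4π·r², so L_p = L_w − 10·log₁₀(4π·r²).
4π·r² = 1.042e+04 m², 10·log₁₀ of that is 40.180 dB.
L_p = 83 − 40.180 = 42.82 dB.

42.8 dB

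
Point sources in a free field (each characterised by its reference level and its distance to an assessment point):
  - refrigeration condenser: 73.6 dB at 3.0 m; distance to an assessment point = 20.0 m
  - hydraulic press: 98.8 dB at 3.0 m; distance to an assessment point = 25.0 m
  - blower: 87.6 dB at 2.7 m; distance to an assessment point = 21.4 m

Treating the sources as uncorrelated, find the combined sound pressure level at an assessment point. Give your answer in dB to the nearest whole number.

Propagate each source to the receiver with L = L_ref − 20·log₁₀(r/r_ref), then add intensities.
refrigeration condenser: 73.6 − 20·log₁₀(20.0/3.0) = 73.6 − 16.48 = 57.12 dB.
hydraulic press: 98.8 − 20·log₁₀(25.0/3.0) = 98.8 − 18.42 = 80.38 dB.
blower: 87.6 − 20·log₁₀(21.4/2.7) = 87.6 − 17.98 = 69.62 dB.
Σ 10^(L/10) = 1.189e+08 → L_total = 10·log₁₀(1.189e+08) = 80.75 dB.

81 dB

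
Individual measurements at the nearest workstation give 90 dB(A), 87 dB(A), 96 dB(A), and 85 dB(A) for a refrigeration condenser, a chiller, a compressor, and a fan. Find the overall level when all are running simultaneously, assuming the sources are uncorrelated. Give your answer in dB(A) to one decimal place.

97.6 dB(A)

Incoherent sources combine by intensity addition: L_total = 10·log₁₀(Σ 10^(L_i/10)).
Σ 10^(L/10) = 10^(90/10) + 10^(87/10) + 10^(96/10) + 10^(85/10) = 5.798e+09.
L_total = 10·log₁₀(5.798e+09) = 97.63 dB(A).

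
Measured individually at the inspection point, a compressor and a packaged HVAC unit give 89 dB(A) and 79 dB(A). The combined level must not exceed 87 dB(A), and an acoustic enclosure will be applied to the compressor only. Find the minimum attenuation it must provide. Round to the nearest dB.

3 dB

The untreated sources together contribute 10^(79/10) = 7.943e+07, i.e. 79.00 dB(A).
The limit corresponds to 10^(87/10) = 5.012e+08; subtracting the fixed part leaves 4.218e+08 for the compressor, i.e. 86.25 dB(A).
So the compressor must be reduced from 89 to 86.25 dB(A): IL = 2.75 dB.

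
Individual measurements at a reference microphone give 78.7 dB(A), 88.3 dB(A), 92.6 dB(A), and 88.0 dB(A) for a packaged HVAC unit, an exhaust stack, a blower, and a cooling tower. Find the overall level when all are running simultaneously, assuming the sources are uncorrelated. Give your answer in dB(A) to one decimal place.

95.1 dB(A)

For uncorrelated sources the intensities add, so convert each level to linear form, sum, and take 10·log₁₀ of the total.
Σ 10^(L/10) = 10^(78.7/10) + 10^(88.3/10) + 10^(92.6/10) + 10^(88.0/10) = 3.201e+09.
L_total = 10·log₁₀(3.201e+09) = 95.05 dB(A).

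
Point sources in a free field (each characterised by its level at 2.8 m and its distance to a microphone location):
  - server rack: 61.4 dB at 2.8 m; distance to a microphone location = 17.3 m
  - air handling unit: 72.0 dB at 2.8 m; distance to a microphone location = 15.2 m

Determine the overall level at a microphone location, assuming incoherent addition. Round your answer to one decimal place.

57.6 dB

First find each source's level at the receiver (point-source: −20·log₁₀(r/r_ref)), then combine on an intensity basis.
server rack: 61.4 − 20·log₁₀(17.3/2.8) = 61.4 − 15.82 = 45.58 dB.
air handling unit: 72.0 − 20·log₁₀(15.2/2.8) = 72.0 − 14.69 = 57.31 dB.
Σ 10^(L/10) = 5.740e+05 → L_total = 10·log₁₀(5.740e+05) = 57.59 dB.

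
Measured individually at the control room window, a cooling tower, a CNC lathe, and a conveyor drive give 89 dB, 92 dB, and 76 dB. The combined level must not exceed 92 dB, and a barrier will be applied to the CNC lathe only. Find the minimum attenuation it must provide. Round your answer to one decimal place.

Everything except the CNC lathe sums to 10^(89/10) + 10^(76/10) = 8.341e+08 in linear terms, 89.21 dB.
To meet 92 dB overall, the treated CNC lathe may contribute at most 10^(92/10) − 8.341e+08 = 7.508e+08, i.e. 88.75 dB.
So the CNC lathe must be reduced from 92 to 88.75 dB: IL = 3.25 dB.

3.2 dB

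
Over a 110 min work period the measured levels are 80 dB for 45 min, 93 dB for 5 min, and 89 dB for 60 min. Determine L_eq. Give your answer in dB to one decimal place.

L_eq = 10·log₁₀[(1/T)·Σ tᵢ·10^(Lᵢ/10)] with T = 110 min.
Σ tᵢ·10^(Lᵢ/10) = 45·10^(80/10) + 5·10^(93/10) + 60·10^(89/10) = 6.214e+10.
L_eq = 10·log₁₀(6.214e+10/110) = 87.52 dB.

87.5 dB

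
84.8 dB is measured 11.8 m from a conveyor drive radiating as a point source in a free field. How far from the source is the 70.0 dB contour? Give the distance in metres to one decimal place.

For a point source L₁ − L₂ = 20·log₁₀(r₂/r₁), so r₂ = r₁·10^((L₁−L₂)/20).
r₂ = 11.8·10^((84.8−70.0)/20) = 11.8·10^(14.8/20) = 64.85 m.

64.8 m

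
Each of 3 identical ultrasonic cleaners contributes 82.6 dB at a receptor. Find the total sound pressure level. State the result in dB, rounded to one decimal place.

L_total = L₁ + 10·log₁₀ N for N identical incoherent sources.
L_total = 82.6 + 10·log₁₀(3) = 82.6 + 4.771 = 87.37 dB.

87.4 dB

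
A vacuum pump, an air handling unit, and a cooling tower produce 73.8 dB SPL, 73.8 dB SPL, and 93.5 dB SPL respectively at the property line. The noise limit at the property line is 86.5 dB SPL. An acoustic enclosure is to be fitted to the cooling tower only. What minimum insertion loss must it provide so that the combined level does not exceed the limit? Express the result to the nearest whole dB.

7 dB

Fixed contribution from the other sources: Σ 10^(L/10) = 10^(73.8/10) + 10^(73.8/10) = 4.798e+07 (76.81 dB SPL).
The limit corresponds to 10^(86.5/10) = 4.467e+08; subtracting the fixed part leaves 3.987e+08 for the cooling tower, i.e. 86.01 dB SPL.
Required insertion loss = 93.5 − 86.01 = 7.49 dB.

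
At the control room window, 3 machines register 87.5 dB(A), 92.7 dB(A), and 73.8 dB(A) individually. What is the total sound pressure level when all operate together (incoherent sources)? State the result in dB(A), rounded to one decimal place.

93.9 dB(A)

Incoherent sources combine by intensity addition: L_total = 10·log₁₀(Σ 10^(L_i/10)).
Σ 10^(L/10) = 10^(87.5/10) + 10^(92.7/10) + 10^(73.8/10) = 2.448e+09.
L_total = 10·log₁₀(2.448e+09) = 93.89 dB(A).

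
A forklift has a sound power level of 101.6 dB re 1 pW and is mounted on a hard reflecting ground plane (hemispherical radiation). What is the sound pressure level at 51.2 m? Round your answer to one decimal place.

The power spreads over a hemisphere of area 2π·r², so L_p = L_w − 10·log₁₀(2π·r²).
2π·r² = 1.647e+04 m², 10·log₁₀ of that is 42.167 dB.
L_p = 101.6 − 42.167 = 59.43 dB.

59.4 dB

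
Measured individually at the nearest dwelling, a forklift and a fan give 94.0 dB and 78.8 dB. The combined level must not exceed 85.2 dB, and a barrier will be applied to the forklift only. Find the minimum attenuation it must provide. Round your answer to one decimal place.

The untreated sources together contribute 10^(78.8/10) = 7.586e+07, i.e. 78.80 dB.
To meet 85.2 dB overall, the treated forklift may contribute at most 10^(85.2/10) − 7.586e+07 = 2.553e+08, i.e. 84.07 dB.
So the forklift must be reduced from 94.0 to 84.07 dB: IL = 9.93 dB.

9.9 dB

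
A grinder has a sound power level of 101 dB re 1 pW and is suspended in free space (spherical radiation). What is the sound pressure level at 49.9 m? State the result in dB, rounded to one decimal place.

L_p = L_w − 10·log₁₀(4π·r²) with r = 49.9 m.
4π·r² = 3.129e+04 m², 10·log₁₀ of that is 44.954 dB.
L_p = 101 − 44.954 = 56.05 dB.

56.0 dB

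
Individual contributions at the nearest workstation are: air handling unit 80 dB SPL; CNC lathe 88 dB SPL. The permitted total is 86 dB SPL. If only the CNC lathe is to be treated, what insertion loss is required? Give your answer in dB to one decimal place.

Fixed contribution from the other source: Σ 10^(L/10) = 10^(80/10) = 1.000e+08 (80.00 dB SPL).
To meet 86 dB SPL overall, the treated CNC lathe may contribute at most 10^(86/10) − 1.000e+08 = 2.981e+08, i.e. 84.74 dB SPL.
So the CNC lathe must be reduced from 88 to 84.74 dB SPL: IL = 3.26 dB.

3.3 dB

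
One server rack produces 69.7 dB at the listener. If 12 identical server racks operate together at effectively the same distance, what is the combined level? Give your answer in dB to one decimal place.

80.5 dB

N identical incoherent sources raise the level by 10·log₁₀ N.
L_total = 69.7 + 10·log₁₀(12) = 69.7 + 10.792 = 80.49 dB.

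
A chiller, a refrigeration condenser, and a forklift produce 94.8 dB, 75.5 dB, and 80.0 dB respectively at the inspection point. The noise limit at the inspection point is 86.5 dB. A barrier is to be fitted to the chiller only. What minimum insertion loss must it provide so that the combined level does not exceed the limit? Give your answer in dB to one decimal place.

Fixed contribution from the other sources: Σ 10^(L/10) = 10^(75.5/10) + 10^(80.0/10) = 1.355e+08 (81.32 dB).
To meet 86.5 dB overall, the treated chiller may contribute at most 10^(86.5/10) − 1.355e+08 = 3.112e+08, i.e. 84.93 dB.
So the chiller must be reduced from 94.8 to 84.93 dB: IL = 9.87 dB.

9.9 dB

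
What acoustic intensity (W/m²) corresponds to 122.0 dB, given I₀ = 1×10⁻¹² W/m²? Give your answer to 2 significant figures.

1.6 W/m²

L = 10·log₁₀(I/I₀) ⇒ I = I₀·10^(L/10) = 10⁻¹² × 10^12.20.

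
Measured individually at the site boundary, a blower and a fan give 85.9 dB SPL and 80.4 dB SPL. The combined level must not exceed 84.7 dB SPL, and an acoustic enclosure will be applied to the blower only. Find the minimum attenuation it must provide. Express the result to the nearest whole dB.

The untreated sources together contribute 10^(80.4/10) = 1.096e+08, i.e. 80.40 dB SPL.
The limit corresponds to 10^(84.7/10) = 2.951e+08; subtracting the fixed part leaves 1.855e+08 for the blower, i.e. 82.68 dB SPL.
So the blower must be reduced from 85.9 to 82.68 dB SPL: IL = 3.22 dB.

3 dB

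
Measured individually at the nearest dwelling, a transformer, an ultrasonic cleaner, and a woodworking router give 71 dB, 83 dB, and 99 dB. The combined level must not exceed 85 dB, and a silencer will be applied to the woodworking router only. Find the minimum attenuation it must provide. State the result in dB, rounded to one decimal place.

18.8 dB

Everything except the woodworking router sums to 10^(71/10) + 10^(83/10) = 2.121e+08 in linear terms, 83.27 dB.
The limit corresponds to 10^(85/10) = 3.162e+08; subtracting the fixed part leaves 1.041e+08 for the woodworking router, i.e. 80.18 dB.
So the woodworking router must be reduced from 99 to 80.18 dB: IL = 18.82 dB.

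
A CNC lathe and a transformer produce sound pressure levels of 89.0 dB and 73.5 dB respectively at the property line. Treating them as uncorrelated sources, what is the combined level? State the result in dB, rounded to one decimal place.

89.1 dB

For uncorrelated sources the intensities add, so convert each level to linear form, sum, and take 10·log₁₀ of the total.
Σ 10^(L/10) = 10^(89.0/10) + 10^(73.5/10) = 8.167e+08.
L_total = 10·log₁₀(8.167e+08) = 89.12 dB.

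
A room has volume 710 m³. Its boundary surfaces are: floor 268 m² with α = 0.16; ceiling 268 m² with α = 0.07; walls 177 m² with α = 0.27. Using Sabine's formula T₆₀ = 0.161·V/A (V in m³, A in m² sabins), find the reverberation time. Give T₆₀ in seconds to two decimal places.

Total absorption A = 268·0.16 + 268·0.07 + 177·0.27 = 109.43 m² sabins.
T₆₀ = 0.161·V/A = 0.161·710/109.43 = 1.045 s.

1.04 s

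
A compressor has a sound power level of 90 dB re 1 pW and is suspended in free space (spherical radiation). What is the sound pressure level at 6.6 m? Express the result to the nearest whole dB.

63 dB

L_p = L_w − 10·log₁₀(4π·r²) with r = 6.6 m.
4π·r² = 547.4 m², 10·log₁₀ of that is 27.383 dB.
L_p = 90 − 27.383 = 62.62 dB.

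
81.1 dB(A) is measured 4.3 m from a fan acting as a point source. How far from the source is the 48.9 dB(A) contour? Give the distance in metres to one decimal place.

For a point source L₁ − L₂ = 20·log₁₀(r₂/r₁), so r₂ = r₁·10^((L₁−L₂)/20).
r₂ = 4.3·10^((81.1−48.9)/20) = 4.3·10^(32.2/20) = 175.17 m.

175.2 m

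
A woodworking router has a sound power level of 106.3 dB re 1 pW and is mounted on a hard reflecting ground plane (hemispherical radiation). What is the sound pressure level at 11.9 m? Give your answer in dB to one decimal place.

76.8 dB

L_p = L_w − 10·log₁₀(2π·r²) with r = 11.9 m.
2π·r² = 889.8 m², 10·log₁₀ of that is 29.493 dB.
L_p = 106.3 − 29.493 = 76.81 dB.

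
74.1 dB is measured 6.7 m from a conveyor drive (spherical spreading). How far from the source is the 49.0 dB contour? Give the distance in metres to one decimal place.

For a point source L₁ − L₂ = 20·log₁₀(r₂/r₁), so r₂ = r₁·10^((L₁−L₂)/20).
r₂ = 6.7·10^((74.1−49.0)/20) = 6.7·10^(25.1/20) = 120.52 m.

120.5 m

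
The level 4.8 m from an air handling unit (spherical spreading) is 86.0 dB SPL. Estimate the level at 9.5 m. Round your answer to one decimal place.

Spherical spreading from a point source gives a 20·log₁₀(r₂/r₁) drop.
L₂ = 86.0 − 20·log₁₀(9.5/4.8) = 86.0 − 5.930 = 80.07 dB SPL.

80.1 dB SPL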